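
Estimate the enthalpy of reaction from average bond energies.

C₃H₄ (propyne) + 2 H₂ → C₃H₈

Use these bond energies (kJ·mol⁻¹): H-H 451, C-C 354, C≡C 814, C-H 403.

Bonds broken (reactants):
  C≡C: 1 × 814 = 814
  C-C: 1 × 354 = 354
  C-H: 4 × 403 = 1612
  H-H: 2 × 451 = 902
  Σ(broken) = 3682 kJ
Bonds formed (products):
  C-C: 2 × 354 = 708
  C-H: 8 × 403 = 3224
  Σ(formed) = 3932 kJ
ΔH = Σ(broken) − Σ(formed) = 3682 − 3932 = −250 kJ

ΔH ≈ −250 kJ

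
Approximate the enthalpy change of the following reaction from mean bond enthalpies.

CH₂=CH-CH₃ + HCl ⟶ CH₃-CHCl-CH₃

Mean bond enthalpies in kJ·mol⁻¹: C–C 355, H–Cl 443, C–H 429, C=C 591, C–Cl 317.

ΔH ≈ −67 kJ

Bonds broken (reactants):
  C–C: 1 × 355 = 355
  C–H: 6 × 429 = 2574
  C=C: 1 × 591 = 591
  H–Cl: 1 × 443 = 443
  Σ(broken) = 3963 kJ
Bonds formed (products):
  C–C: 2 × 355 = 710
  C–Cl: 1 × 317 = 317
  C–H: 7 × 429 = 3003
  Σ(formed) = 4030 kJ
ΔH = Σ(broken) − Σ(formed) = 3963 − 4030 = −67 kJ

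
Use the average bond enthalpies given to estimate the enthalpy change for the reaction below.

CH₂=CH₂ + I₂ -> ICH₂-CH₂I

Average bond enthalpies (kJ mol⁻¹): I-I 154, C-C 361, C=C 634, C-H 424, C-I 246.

ΔH ≈ −65 kJ

Bonds broken (reactants):
  C-H: 4 × 424 = 1696
  C=C: 1 × 634 = 634
  I-I: 1 × 154 = 154
  Σ(broken) = 2484 kJ
Bonds formed (products):
  C-C: 1 × 361 = 361
  C-H: 4 × 424 = 1696
  C-I: 2 × 246 = 492
  Σ(formed) = 2549 kJ
ΔH = Σ(broken) − Σ(formed) = 2484 − 2549 = −65 kJ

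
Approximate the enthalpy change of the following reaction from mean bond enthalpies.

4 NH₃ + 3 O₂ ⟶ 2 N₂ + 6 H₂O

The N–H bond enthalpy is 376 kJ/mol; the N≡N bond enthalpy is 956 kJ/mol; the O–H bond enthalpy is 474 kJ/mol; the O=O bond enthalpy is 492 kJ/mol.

ΔH ≈ −1612 kJ

Bonds broken (reactants):
  N–H: 12 × 376 = 4512
  O=O: 3 × 492 = 1476
  Σ(broken) = 5988 kJ
Bonds formed (products):
  N≡N: 2 × 956 = 1912
  O–H: 12 × 474 = 5688
  Σ(formed) = 7600 kJ
ΔH = Σ(broken) − Σ(formed) = 5988 − 7600 = −1612 kJ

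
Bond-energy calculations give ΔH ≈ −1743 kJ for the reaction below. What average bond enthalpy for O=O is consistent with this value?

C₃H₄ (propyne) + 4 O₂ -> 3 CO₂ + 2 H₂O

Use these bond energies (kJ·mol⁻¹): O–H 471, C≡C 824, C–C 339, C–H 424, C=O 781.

Let D be the O=O bond energy.
Σ(broken) = 1×824 + 1×339 + 4×424 + 4×D = 2859 + 4D
Σ(formed) = 6×781 + 4×471 = 6570
ΔH = Σ(broken) − Σ(formed) = (2859 + 4D) − (6570) = −3711 + 4D
Setting this equal to −1743 kJ gives 4D = 1968, so D = 492 kJ/mol.

D(O=O) ≈ 492 kJ/mol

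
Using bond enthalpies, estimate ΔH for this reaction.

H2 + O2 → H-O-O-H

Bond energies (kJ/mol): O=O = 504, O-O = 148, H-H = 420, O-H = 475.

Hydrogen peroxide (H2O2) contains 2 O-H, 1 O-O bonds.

Bonds broken (reactants):
  H-H: 1 × 420 = 420
  O=O: 1 × 504 = 504
  Σ(broken) = 924 kJ
Bonds formed (products):
  O-H: 2 × 475 = 950
  O-O: 1 × 148 = 148
  Σ(formed) = 1098 kJ
ΔH = Σ(broken) − Σ(formed) = 924 − 1098 = −174 kJ

ΔH ≈ −174 kJ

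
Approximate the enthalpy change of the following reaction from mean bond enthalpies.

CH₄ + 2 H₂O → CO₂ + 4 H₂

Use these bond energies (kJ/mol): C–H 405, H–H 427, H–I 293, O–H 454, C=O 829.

ΔH ≈ +70 kJ

Bonds broken (reactants):
  C–H: 4 × 405 = 1620
  O–H: 4 × 454 = 1816
  Σ(broken) = 3436 kJ
Bonds formed (products):
  C=O: 2 × 829 = 1658
  H–H: 4 × 427 = 1708
  Σ(formed) = 3366 kJ
ΔH = Σ(broken) − Σ(formed) = 3436 − 3366 = +70 kJ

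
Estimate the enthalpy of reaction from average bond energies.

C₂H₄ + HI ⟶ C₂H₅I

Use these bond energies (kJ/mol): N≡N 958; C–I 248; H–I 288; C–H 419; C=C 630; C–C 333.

Bonds broken (reactants):
  C–H: 4 × 419 = 1676
  C=C: 1 × 630 = 630
  H–I: 1 × 288 = 288
  Σ(broken) = 2594 kJ
Bonds formed (products):
  C–C: 1 × 333 = 333
  C–H: 5 × 419 = 2095
  C–I: 1 × 248 = 248
  Σ(formed) = 2676 kJ
ΔH = Σ(broken) − Σ(formed) = 2594 − 2676 = −82 kJ

ΔH ≈ −82 kJ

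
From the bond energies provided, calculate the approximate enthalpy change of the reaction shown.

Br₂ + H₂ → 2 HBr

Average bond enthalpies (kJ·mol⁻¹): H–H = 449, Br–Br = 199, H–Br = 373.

ΔH ≈ −98 kJ

Bonds broken (reactants):
  Br–Br: 1 × 199 = 199
  H–H: 1 × 449 = 449
  Σ(broken) = 648 kJ
Bonds formed (products):
  H–Br: 2 × 373 = 746
  Σ(formed) = 746 kJ
ΔH = Σ(broken) − Σ(formed) = 648 − 746 = −98 kJ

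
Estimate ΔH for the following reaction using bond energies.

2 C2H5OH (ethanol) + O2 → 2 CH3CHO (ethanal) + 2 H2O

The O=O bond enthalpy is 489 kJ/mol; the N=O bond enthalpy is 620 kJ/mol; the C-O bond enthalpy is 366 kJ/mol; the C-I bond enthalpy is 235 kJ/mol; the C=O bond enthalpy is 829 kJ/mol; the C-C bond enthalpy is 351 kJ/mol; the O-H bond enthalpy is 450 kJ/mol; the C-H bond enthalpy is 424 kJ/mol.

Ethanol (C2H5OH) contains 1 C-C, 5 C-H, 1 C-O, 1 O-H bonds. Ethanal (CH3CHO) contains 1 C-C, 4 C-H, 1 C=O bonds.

ΔH ≈ −489 kJ

Bonds broken (reactants):
  C-C: 2 × 351 = 702
  C-H: 10 × 424 = 4240
  C-O: 2 × 366 = 732
  O-H: 2 × 450 = 900
  O=O: 1 × 489 = 489
  Σ(broken) = 7063 kJ
Bonds formed (products):
  C-C: 2 × 351 = 702
  C-H: 8 × 424 = 3392
  C=O: 2 × 829 = 1658
  O-H: 4 × 450 = 1800
  Σ(formed) = 7552 kJ
ΔH = Σ(broken) − Σ(formed) = 7063 − 7552 = −489 kJ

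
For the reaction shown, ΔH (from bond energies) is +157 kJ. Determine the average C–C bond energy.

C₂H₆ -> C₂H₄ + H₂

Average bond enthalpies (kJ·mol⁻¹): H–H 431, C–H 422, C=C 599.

Let D be the C–C bond energy.
Σ(broken) = 1×D + 6×422 = 2532 + D
Σ(formed) = 4×422 + 1×599 + 1×431 = 2718
ΔH = Σ(broken) − Σ(formed) = (2532 + D) − (2718) = −186 + D
Setting this equal to +157 kJ gives D = 343 kJ/mol.

D(C–C) ≈ 343 kJ/mol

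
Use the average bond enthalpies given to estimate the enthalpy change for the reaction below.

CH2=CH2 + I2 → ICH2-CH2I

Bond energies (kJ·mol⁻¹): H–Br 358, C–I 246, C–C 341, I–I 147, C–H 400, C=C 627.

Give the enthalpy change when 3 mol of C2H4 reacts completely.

Bonds broken (reactants):
  C–H: 4 × 400 = 1600
  C=C: 1 × 627 = 627
  I–I: 1 × 147 = 147
  Σ(broken) = 2374 kJ
Bonds formed (products):
  C–C: 1 × 341 = 341
  C–H: 4 × 400 = 1600
  C–I: 2 × 246 = 492
  Σ(formed) = 2433 kJ
ΔH = Σ(broken) − Σ(formed) = 2374 − 2433 = −59 kJ
For 3× the reaction as written: 3 × (−59) = −177 kJ

ΔH = −177 kJ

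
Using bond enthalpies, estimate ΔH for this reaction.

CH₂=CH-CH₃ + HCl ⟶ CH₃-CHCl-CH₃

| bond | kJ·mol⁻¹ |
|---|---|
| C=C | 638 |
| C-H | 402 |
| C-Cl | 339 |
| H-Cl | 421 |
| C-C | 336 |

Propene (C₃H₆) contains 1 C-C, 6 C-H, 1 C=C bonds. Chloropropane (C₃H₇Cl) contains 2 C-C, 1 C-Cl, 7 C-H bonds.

Bonds broken (reactants):
  C-C: 1 × 336 = 336
  C-H: 6 × 402 = 2412
  C=C: 1 × 638 = 638
  H-Cl: 1 × 421 = 421
  Σ(broken) = 3807 kJ
Bonds formed (products):
  C-C: 2 × 336 = 672
  C-Cl: 1 × 339 = 339
  C-H: 7 × 402 = 2814
  Σ(formed) = 3825 kJ
ΔH = Σ(broken) − Σ(formed) = 3807 − 3825 = −18 kJ

ΔH ≈ −18 kJ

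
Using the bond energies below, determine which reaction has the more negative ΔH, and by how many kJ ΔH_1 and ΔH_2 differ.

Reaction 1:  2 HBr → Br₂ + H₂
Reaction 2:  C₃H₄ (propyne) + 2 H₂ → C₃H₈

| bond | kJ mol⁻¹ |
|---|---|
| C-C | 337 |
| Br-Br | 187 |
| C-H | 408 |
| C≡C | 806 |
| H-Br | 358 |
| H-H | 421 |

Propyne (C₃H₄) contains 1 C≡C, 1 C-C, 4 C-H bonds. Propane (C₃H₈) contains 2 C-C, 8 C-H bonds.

Reaction 2, by 429 kJ

Reaction 1:
  Bonds broken (reactants):
    H-Br: 2 × 358 = 716
    Σ(broken) = 716 kJ
  Bonds formed (products):
    Br-Br: 1 × 187 = 187
    H-H: 1 × 421 = 421
    Σ(formed) = 608 kJ
  ΔH_1 = 716 − 608 = +108 kJ
Reaction 2:
  Bonds broken (reactants):
    C≡C: 1 × 806 = 806
    C-C: 1 × 337 = 337
    C-H: 4 × 408 = 1632
    H-H: 2 × 421 = 842
    Σ(broken) = 3617 kJ
  Bonds formed (products):
    C-C: 2 × 337 = 674
    C-H: 8 × 408 = 3264
    Σ(formed) = 3938 kJ
  ΔH_2 = 3617 − 3938 = −321 kJ
ΔH_1 − ΔH_2 = +429 kJ, so reaction 2 has the more negative ΔH; |ΔH_1 − ΔH_2| = 429 kJ.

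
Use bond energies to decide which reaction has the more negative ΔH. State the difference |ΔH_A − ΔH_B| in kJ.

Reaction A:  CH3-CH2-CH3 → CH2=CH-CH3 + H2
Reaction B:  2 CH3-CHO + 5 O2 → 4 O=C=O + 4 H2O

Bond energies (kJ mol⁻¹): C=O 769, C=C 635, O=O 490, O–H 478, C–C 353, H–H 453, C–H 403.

Reaction A:
  Bonds broken (reactants):
    C–C: 2 × 353 = 706
    C–H: 8 × 403 = 3224
    Σ(broken) = 3930 kJ
  Bonds formed (products):
    C–C: 1 × 353 = 353
    C–H: 6 × 403 = 2418
    C=C: 1 × 635 = 635
    H–H: 1 × 453 = 453
    Σ(formed) = 3859 kJ
  ΔH_A = 3930 − 3859 = +71 kJ
Reaction B:
  Bonds broken (reactants):
    C–C: 2 × 353 = 706
    C–H: 8 × 403 = 3224
    C=O: 2 × 769 = 1538
    O=O: 5 × 490 = 2450
    Σ(broken) = 7918 kJ
  Bonds formed (products):
    C=O: 8 × 769 = 6152
    O–H: 8 × 478 = 3824
    Σ(formed) = 9976 kJ
  ΔH_B = 7918 − 9976 = −2058 kJ
ΔH_A − ΔH_B = +2129 kJ, so reaction B has the more negative ΔH; |ΔH_A − ΔH_B| = 2129 kJ.

Reaction B, by 2129 kJ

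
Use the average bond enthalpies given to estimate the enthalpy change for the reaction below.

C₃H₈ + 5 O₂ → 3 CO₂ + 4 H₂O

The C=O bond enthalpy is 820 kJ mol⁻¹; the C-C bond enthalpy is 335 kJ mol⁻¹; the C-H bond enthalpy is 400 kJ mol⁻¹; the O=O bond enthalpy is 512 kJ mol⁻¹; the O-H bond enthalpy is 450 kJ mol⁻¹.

ΔH ≈ −2090 kJ

Bonds broken (reactants):
  C-C: 2 × 335 = 670
  C-H: 8 × 400 = 3200
  O=O: 5 × 512 = 2560
  Σ(broken) = 6430 kJ
Bonds formed (products):
  C=O: 6 × 820 = 4920
  O-H: 8 × 450 = 3600
  Σ(formed) = 8520 kJ
ΔH = Σ(broken) − Σ(formed) = 6430 − 8520 = −2090 kJ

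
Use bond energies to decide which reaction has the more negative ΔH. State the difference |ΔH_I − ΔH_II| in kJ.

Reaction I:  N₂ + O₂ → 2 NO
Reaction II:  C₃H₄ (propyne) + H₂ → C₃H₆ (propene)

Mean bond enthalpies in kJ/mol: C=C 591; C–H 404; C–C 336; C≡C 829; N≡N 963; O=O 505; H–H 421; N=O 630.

Reaction II, by 357 kJ

Reaction I:
  Bonds broken (reactants):
    N≡N: 1 × 963 = 963
    O=O: 1 × 505 = 505
    Σ(broken) = 1468 kJ
  Bonds formed (products):
    N=O: 2 × 630 = 1260
    Σ(formed) = 1260 kJ
  ΔH_I = 1468 − 1260 = +208 kJ
Reaction II:
  Bonds broken (reactants):
    C≡C: 1 × 829 = 829
    C–C: 1 × 336 = 336
    C–H: 4 × 404 = 1616
    H–H: 1 × 421 = 421
    Σ(broken) = 3202 kJ
  Bonds formed (products):
    C–C: 1 × 336 = 336
    C–H: 6 × 404 = 2424
    C=C: 1 × 591 = 591
    Σ(formed) = 3351 kJ
  ΔH_II = 3202 − 3351 = −149 kJ
ΔH_I − ΔH_II = +357 kJ, so reaction II has the more negative ΔH; |ΔH_I − ΔH_II| = 357 kJ.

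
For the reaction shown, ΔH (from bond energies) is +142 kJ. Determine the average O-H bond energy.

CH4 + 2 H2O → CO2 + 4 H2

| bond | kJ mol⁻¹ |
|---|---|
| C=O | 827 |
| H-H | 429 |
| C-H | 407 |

D(O-H) ≈ 471 kJ/mol

Let D be the O-H bond energy.
Σ(broken) = 4×407 + 4×D = 1628 + 4D
Σ(formed) = 2×827 + 4×429 = 3370
ΔH = Σ(broken) − Σ(formed) = (1628 + 4D) − (3370) = −1742 + 4D
Setting this equal to +142 kJ gives 4D = 1884, so D = 471 kJ/mol.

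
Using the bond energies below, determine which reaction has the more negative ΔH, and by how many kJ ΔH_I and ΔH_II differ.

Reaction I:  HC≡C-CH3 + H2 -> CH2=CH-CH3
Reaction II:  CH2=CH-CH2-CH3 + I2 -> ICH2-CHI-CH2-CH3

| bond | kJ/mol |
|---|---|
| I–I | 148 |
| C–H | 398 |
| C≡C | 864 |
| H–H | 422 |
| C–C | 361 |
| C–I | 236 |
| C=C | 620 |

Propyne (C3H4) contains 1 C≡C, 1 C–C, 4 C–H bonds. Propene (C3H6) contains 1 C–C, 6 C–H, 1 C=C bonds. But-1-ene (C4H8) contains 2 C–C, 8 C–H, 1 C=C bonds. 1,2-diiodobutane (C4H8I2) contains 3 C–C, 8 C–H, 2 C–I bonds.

Reaction I:
  Bonds broken (reactants):
    C≡C: 1 × 864 = 864
    C–C: 1 × 361 = 361
    C–H: 4 × 398 = 1592
    H–H: 1 × 422 = 422
    Σ(broken) = 3239 kJ
  Bonds formed (products):
    C–C: 1 × 361 = 361
    C–H: 6 × 398 = 2388
    C=C: 1 × 620 = 620
    Σ(formed) = 3369 kJ
  ΔH_I = 3239 − 3369 = −130 kJ
Reaction II:
  Bonds broken (reactants):
    C–C: 2 × 361 = 722
    C–H: 8 × 398 = 3184
    C=C: 1 × 620 = 620
    I–I: 1 × 148 = 148
    Σ(broken) = 4674 kJ
  Bonds formed (products):
    C–C: 3 × 361 = 1083
    C–H: 8 × 398 = 3184
    C–I: 2 × 236 = 472
    Σ(formed) = 4739 kJ
  ΔH_II = 4674 − 4739 = −65 kJ
ΔH_I − ΔH_II = −65 kJ, so reaction I has the more negative ΔH; |ΔH_I − ΔH_II| = 65 kJ.

Reaction I, by 65 kJ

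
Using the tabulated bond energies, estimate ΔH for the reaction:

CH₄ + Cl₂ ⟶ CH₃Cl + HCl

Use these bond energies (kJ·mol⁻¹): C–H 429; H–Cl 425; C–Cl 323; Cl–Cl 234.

ΔH ≈ −85 kJ

Bonds broken (reactants):
  C–H: 4 × 429 = 1716
  Cl–Cl: 1 × 234 = 234
  Σ(broken) = 1950 kJ
Bonds formed (products):
  C–Cl: 1 × 323 = 323
  C–H: 3 × 429 = 1287
  H–Cl: 1 × 425 = 425
  Σ(formed) = 2035 kJ
ΔH = Σ(broken) − Σ(formed) = 1950 − 2035 = −85 kJ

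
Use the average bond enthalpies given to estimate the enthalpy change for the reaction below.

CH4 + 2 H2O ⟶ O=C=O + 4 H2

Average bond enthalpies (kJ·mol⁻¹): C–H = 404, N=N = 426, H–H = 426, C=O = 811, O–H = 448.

Bonds broken (reactants):
  C–H: 4 × 404 = 1616
  O–H: 4 × 448 = 1792
  Σ(broken) = 3408 kJ
Bonds formed (products):
  C=O: 2 × 811 = 1622
  H–H: 4 × 426 = 1704
  Σ(formed) = 3326 kJ
ΔH = Σ(broken) − Σ(formed) = 3408 − 3326 = +82 kJ

ΔH ≈ +82 kJ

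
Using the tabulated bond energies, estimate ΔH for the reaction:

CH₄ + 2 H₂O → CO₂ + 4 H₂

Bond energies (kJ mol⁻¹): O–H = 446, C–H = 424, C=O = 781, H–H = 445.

ΔH ≈ +138 kJ

Bonds broken (reactants):
  C–H: 4 × 424 = 1696
  O–H: 4 × 446 = 1784
  Σ(broken) = 3480 kJ
Bonds formed (products):
  C=O: 2 × 781 = 1562
  H–H: 4 × 445 = 1780
  Σ(formed) = 3342 kJ
ΔH = Σ(broken) − Σ(formed) = 3480 − 3342 = +138 kJ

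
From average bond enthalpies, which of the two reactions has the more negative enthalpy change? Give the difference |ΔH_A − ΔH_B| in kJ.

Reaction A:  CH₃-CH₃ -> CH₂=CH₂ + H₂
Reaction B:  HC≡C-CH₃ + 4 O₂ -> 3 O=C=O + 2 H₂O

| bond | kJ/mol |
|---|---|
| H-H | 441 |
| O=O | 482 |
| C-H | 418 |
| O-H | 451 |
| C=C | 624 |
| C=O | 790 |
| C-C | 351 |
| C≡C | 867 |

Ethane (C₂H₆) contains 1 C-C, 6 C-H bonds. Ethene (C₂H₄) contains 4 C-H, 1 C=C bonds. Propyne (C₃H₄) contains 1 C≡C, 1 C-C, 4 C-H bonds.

Reaction A:
  Bonds broken (reactants):
    C-C: 1 × 351 = 351
    C-H: 6 × 418 = 2508
    Σ(broken) = 2859 kJ
  Bonds formed (products):
    C-H: 4 × 418 = 1672
    C=C: 1 × 624 = 624
    H-H: 1 × 441 = 441
    Σ(formed) = 2737 kJ
  ΔH_A = 2859 − 2737 = +122 kJ
Reaction B:
  Bonds broken (reactants):
    C≡C: 1 × 867 = 867
    C-C: 1 × 351 = 351
    C-H: 4 × 418 = 1672
    O=O: 4 × 482 = 1928
    Σ(broken) = 4818 kJ
  Bonds formed (products):
    C=O: 6 × 790 = 4740
    O-H: 4 × 451 = 1804
    Σ(formed) = 6544 kJ
  ΔH_B = 4818 − 6544 = −1726 kJ
ΔH_A − ΔH_B = +1848 kJ, so reaction B has the more negative ΔH; |ΔH_A − ΔH_B| = 1848 kJ.

Reaction B, by 1848 kJ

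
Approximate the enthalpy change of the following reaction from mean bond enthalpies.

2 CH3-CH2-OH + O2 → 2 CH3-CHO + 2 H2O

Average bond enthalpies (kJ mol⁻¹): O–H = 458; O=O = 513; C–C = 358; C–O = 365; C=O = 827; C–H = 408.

Bonds broken (reactants):
  C–C: 2 × 358 = 716
  C–H: 10 × 408 = 4080
  C–O: 2 × 365 = 730
  O–H: 2 × 458 = 916
  O=O: 1 × 513 = 513
  Σ(broken) = 6955 kJ
Bonds formed (products):
  C–C: 2 × 358 = 716
  C–H: 8 × 408 = 3264
  C=O: 2 × 827 = 1654
  O–H: 4 × 458 = 1832
  Σ(formed) = 7466 kJ
ΔH = Σ(broken) − Σ(formed) = 6955 − 7466 = −511 kJ

ΔH ≈ −511 kJ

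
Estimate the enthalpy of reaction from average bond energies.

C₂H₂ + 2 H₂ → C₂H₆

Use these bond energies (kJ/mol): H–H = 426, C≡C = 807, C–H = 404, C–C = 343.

Bonds broken (reactants):
  C≡C: 1 × 807 = 807
  C–H: 2 × 404 = 808
  H–H: 2 × 426 = 852
  Σ(broken) = 2467 kJ
Bonds formed (products):
  C–C: 1 × 343 = 343
  C–H: 6 × 404 = 2424
  Σ(formed) = 2767 kJ
ΔH = Σ(broken) − Σ(formed) = 2467 − 2767 = −300 kJ

ΔH ≈ −300 kJ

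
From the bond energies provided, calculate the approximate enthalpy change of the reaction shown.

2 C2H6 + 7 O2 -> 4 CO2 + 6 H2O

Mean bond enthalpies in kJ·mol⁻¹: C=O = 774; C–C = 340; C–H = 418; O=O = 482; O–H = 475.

Bonds broken (reactants):
  C–C: 2 × 340 = 680
  C–H: 12 × 418 = 5016
  O=O: 7 × 482 = 3374
  Σ(broken) = 9070 kJ
Bonds formed (products):
  C=O: 8 × 774 = 6192
  O–H: 12 × 475 = 5700
  Σ(formed) = 11892 kJ
ΔH = Σ(broken) − Σ(formed) = 9070 − 11892 = −2822 kJ

ΔH ≈ −2822 kJ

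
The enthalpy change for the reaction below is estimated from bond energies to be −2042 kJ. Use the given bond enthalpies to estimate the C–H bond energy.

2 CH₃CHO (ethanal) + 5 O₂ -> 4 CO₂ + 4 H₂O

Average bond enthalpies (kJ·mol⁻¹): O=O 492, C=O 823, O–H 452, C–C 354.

Let D be the C–H bond energy.
Σ(broken) = 2×354 + 8×D + 2×823 + 5×492 = 4814 + 8D
Σ(formed) = 8×823 + 8×452 = 10200
ΔH = Σ(broken) − Σ(formed) = (4814 + 8D) − (10200) = −5386 + 8D
Setting this equal to −2042 kJ gives 8D = 3344, so D = 418 kJ/mol.

D(C–H) ≈ 418 kJ/mol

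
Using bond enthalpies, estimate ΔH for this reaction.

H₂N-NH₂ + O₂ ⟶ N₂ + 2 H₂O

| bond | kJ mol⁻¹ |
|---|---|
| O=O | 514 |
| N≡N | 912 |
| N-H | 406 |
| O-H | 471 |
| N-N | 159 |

ΔH ≈ −499 kJ

Bonds broken (reactants):
  N-H: 4 × 406 = 1624
  N-N: 1 × 159 = 159
  O=O: 1 × 514 = 514
  Σ(broken) = 2297 kJ
Bonds formed (products):
  N≡N: 1 × 912 = 912
  O-H: 4 × 471 = 1884
  Σ(formed) = 2796 kJ
ΔH = Σ(broken) − Σ(formed) = 2297 − 2796 = −499 kJ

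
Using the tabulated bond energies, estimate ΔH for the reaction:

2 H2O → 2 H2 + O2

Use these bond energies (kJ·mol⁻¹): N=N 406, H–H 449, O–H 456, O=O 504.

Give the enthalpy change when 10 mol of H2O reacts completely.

Bonds broken (reactants):
  O–H: 4 × 456 = 1824
  Σ(broken) = 1824 kJ
Bonds formed (products):
  H–H: 2 × 449 = 898
  O=O: 1 × 504 = 504
  Σ(formed) = 1402 kJ
ΔH = Σ(broken) − Σ(formed) = 1824 − 1402 = +422 kJ
For 5× the reaction as written: 5 × (+422) = +2110 kJ

ΔH = +2110 kJ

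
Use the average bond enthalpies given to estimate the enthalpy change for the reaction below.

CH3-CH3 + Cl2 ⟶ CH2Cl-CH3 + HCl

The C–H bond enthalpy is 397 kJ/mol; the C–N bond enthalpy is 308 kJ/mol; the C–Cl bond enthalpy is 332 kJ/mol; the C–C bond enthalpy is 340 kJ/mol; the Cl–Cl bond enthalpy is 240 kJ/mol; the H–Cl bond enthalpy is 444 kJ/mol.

Bonds broken (reactants):
  C–C: 1 × 340 = 340
  C–H: 6 × 397 = 2382
  Cl–Cl: 1 × 240 = 240
  Σ(broken) = 2962 kJ
Bonds formed (products):
  C–C: 1 × 340 = 340
  C–Cl: 1 × 332 = 332
  C–H: 5 × 397 = 1985
  H–Cl: 1 × 444 = 444
  Σ(formed) = 3101 kJ
ΔH = Σ(broken) − Σ(formed) = 2962 − 3101 = −139 kJ

ΔH ≈ −139 kJ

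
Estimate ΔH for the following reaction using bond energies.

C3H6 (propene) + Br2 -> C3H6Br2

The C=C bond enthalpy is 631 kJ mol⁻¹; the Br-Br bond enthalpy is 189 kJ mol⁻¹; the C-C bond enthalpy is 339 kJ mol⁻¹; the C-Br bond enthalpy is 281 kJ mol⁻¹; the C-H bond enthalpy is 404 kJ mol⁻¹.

ΔH ≈ −81 kJ

Bonds broken (reactants):
  Br-Br: 1 × 189 = 189
  C-C: 1 × 339 = 339
  C-H: 6 × 404 = 2424
  C=C: 1 × 631 = 631
  Σ(broken) = 3583 kJ
Bonds formed (products):
  C-Br: 2 × 281 = 562
  C-C: 2 × 339 = 678
  C-H: 6 × 404 = 2424
  Σ(formed) = 3664 kJ
ΔH = Σ(broken) − Σ(formed) = 3583 − 3664 = −81 kJ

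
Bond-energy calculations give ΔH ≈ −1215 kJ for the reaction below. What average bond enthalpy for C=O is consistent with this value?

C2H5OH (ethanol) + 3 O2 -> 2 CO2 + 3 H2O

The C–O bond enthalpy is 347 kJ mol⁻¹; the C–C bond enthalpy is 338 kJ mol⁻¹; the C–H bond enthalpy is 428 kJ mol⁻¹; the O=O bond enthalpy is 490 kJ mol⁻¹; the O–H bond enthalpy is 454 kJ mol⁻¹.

Let D be the C=O bond energy.
Σ(broken) = 1×338 + 5×428 + 1×347 + 1×454 + 3×490 = 4749
Σ(formed) = 4×D + 6×454 = 2724 + 4D
ΔH = Σ(broken) − Σ(formed) = (4749) − (2724 + 4D) = +2025 − 4D
Setting this equal to −1215 kJ gives 4D = 3240, so D = 810 kJ/mol.

D(C=O) ≈ 810 kJ/mol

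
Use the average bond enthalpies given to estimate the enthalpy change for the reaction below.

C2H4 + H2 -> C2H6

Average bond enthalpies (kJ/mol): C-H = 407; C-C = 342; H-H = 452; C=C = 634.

Bonds broken (reactants):
  C-H: 4 × 407 = 1628
  C=C: 1 × 634 = 634
  H-H: 1 × 452 = 452
  Σ(broken) = 2714 kJ
Bonds formed (products):
  C-C: 1 × 342 = 342
  C-H: 6 × 407 = 2442
  Σ(formed) = 2784 kJ
ΔH = Σ(broken) − Σ(formed) = 2714 − 2784 = −70 kJ

ΔH ≈ −70 kJ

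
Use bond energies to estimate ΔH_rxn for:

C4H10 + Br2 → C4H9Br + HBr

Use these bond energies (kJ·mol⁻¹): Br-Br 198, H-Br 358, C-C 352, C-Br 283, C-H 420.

ΔH ≈ −23 kJ

Bonds broken (reactants):
  Br-Br: 1 × 198 = 198
  C-C: 3 × 352 = 1056
  C-H: 10 × 420 = 4200
  Σ(broken) = 5454 kJ
Bonds formed (products):
  C-Br: 1 × 283 = 283
  C-C: 3 × 352 = 1056
  C-H: 9 × 420 = 3780
  H-Br: 1 × 358 = 358
  Σ(formed) = 5477 kJ
ΔH = Σ(broken) − Σ(formed) = 5454 − 5477 = −23 kJ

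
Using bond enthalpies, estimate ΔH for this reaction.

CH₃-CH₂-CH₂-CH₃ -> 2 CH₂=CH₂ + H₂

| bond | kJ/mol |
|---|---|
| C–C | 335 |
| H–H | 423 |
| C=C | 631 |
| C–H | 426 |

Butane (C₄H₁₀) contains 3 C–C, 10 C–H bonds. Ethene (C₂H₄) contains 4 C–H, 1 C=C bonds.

Bonds broken (reactants):
  C–C: 3 × 335 = 1005
  C–H: 10 × 426 = 4260
  Σ(broken) = 5265 kJ
Bonds formed (products):
  C–H: 8 × 426 = 3408
  C=C: 2 × 631 = 1262
  H–H: 1 × 423 = 423
  Σ(formed) = 5093 kJ
ΔH = Σ(broken) − Σ(formed) = 5265 − 5093 = +172 kJ

ΔH ≈ +172 kJ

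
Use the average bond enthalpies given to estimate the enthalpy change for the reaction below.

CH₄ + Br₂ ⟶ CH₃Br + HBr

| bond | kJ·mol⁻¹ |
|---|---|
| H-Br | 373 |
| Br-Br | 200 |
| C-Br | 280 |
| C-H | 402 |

Bonds broken (reactants):
  Br-Br: 1 × 200 = 200
  C-H: 4 × 402 = 1608
  Σ(broken) = 1808 kJ
Bonds formed (products):
  C-Br: 1 × 280 = 280
  C-H: 3 × 402 = 1206
  H-Br: 1 × 373 = 373
  Σ(formed) = 1859 kJ
ΔH = Σ(broken) − Σ(formed) = 1808 − 1859 = −51 kJ

ΔH ≈ −51 kJ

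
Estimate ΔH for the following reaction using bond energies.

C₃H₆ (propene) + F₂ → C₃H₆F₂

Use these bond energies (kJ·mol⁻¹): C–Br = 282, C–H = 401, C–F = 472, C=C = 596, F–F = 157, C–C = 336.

ΔH ≈ −527 kJ

Bonds broken (reactants):
  C–C: 1 × 336 = 336
  C–H: 6 × 401 = 2406
  C=C: 1 × 596 = 596
  F–F: 1 × 157 = 157
  Σ(broken) = 3495 kJ
Bonds formed (products):
  C–C: 2 × 336 = 672
  C–F: 2 × 472 = 944
  C–H: 6 × 401 = 2406
  Σ(formed) = 4022 kJ
ΔH = Σ(broken) − Σ(formed) = 3495 − 4022 = −527 kJ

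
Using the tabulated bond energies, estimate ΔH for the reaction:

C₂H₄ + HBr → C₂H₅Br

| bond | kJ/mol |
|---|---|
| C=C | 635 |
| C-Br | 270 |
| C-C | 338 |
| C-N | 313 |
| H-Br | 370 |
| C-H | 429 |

ΔH ≈ −32 kJ

Bonds broken (reactants):
  C-H: 4 × 429 = 1716
  C=C: 1 × 635 = 635
  H-Br: 1 × 370 = 370
  Σ(broken) = 2721 kJ
Bonds formed (products):
  C-Br: 1 × 270 = 270
  C-C: 1 × 338 = 338
  C-H: 5 × 429 = 2145
  Σ(formed) = 2753 kJ
ΔH = Σ(broken) − Σ(formed) = 2721 − 2753 = −32 kJ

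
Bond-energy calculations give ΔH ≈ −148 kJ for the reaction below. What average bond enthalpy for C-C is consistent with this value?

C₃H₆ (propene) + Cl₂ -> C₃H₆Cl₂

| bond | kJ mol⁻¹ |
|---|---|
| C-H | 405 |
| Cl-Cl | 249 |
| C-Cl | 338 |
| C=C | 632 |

Let D be the C-C bond energy.
Σ(broken) = 1×D + 6×405 + 1×632 + 1×249 = 3311 + D
Σ(formed) = 2×D + 2×338 + 6×405 = 3106 + 2D
ΔH = Σ(broken) − Σ(formed) = (3311 + D) − (3106 + 2D) = +205 − D
Setting this equal to −148 kJ gives D = 353 kJ/mol.

D(C-C) ≈ 353 kJ/mol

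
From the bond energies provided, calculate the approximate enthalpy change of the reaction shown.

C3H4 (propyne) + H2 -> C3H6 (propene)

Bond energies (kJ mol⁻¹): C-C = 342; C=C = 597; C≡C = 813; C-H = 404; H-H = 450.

ΔH ≈ −142 kJ

Bonds broken (reactants):
  C≡C: 1 × 813 = 813
  C-C: 1 × 342 = 342
  C-H: 4 × 404 = 1616
  H-H: 1 × 450 = 450
  Σ(broken) = 3221 kJ
Bonds formed (products):
  C-C: 1 × 342 = 342
  C-H: 6 × 404 = 2424
  C=C: 1 × 597 = 597
  Σ(formed) = 3363 kJ
ΔH = Σ(broken) − Σ(formed) = 3221 − 3363 = −142 kJ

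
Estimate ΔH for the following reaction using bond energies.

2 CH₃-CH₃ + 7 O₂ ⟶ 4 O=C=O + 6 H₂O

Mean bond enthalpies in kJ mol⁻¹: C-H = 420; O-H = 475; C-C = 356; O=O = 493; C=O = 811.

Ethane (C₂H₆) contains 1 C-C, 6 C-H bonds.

Bonds broken (reactants):
  C-C: 2 × 356 = 712
  C-H: 12 × 420 = 5040
  O=O: 7 × 493 = 3451
  Σ(broken) = 9203 kJ
Bonds formed (products):
  C=O: 8 × 811 = 6488
  O-H: 12 × 475 = 5700
  Σ(formed) = 12188 kJ
ΔH = Σ(broken) − Σ(formed) = 9203 − 12188 = −2985 kJ

ΔH ≈ −2985 kJ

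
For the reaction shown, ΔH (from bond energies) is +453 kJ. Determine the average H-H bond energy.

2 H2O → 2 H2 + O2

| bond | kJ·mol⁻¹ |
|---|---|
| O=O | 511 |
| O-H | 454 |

Let D be the H-H bond energy.
Σ(broken) = 4×454 = 1816
Σ(formed) = 2×D + 1×511 = 511 + 2D
ΔH = Σ(broken) − Σ(formed) = (1816) − (511 + 2D) = +1305 − 2D
Setting this equal to +453 kJ gives 2D = 852, so D = 426 kJ/mol.

D(H-H) ≈ 426 kJ/mol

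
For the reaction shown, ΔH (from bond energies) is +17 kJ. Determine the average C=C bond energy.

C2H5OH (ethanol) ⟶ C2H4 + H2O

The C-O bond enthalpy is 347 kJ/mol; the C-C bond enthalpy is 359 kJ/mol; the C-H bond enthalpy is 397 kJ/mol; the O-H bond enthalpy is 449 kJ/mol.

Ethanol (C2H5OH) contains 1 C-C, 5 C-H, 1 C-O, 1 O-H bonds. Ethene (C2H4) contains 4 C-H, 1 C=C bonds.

Let D be the C=C bond energy.
Σ(broken) = 1×359 + 5×397 + 1×347 + 1×449 = 3140
Σ(formed) = 4×397 + 1×D + 2×449 = 2486 + D
ΔH = Σ(broken) − Σ(formed) = (3140) − (2486 + D) = +654 − D
Setting this equal to +17 kJ gives D = 637 kJ/mol.

D(C=C) ≈ 637 kJ/mol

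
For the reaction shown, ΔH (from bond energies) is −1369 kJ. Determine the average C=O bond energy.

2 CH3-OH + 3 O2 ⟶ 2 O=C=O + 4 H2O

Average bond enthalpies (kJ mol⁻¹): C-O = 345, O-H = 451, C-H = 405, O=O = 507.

D(C=O) ≈ 826 kJ/mol

Let D be the C=O bond energy.
Σ(broken) = 6×405 + 2×345 + 2×451 + 3×507 = 5543
Σ(formed) = 4×D + 8×451 = 3608 + 4D
ΔH = Σ(broken) − Σ(formed) = (5543) − (3608 + 4D) = +1935 − 4D
Setting this equal to −1369 kJ gives 4D = 3304, so D = 826 kJ/mol.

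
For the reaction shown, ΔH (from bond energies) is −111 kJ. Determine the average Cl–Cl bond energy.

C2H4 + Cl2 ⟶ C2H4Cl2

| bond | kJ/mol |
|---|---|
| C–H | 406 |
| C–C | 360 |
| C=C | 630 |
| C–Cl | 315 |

D(Cl–Cl) ≈ 249 kJ/mol

Let D be the Cl–Cl bond energy.
Σ(broken) = 4×406 + 1×630 + 1×D = 2254 + D
Σ(formed) = 1×360 + 2×315 + 4×406 = 2614
ΔH = Σ(broken) − Σ(formed) = (2254 + D) − (2614) = −360 + D
Setting this equal to −111 kJ gives D = 249 kJ/mol.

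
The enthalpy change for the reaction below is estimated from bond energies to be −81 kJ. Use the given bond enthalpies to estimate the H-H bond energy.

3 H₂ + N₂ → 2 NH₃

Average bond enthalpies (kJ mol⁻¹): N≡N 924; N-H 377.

Let D be the H-H bond energy.
Σ(broken) = 3×D + 1×924 = 924 + 3D
Σ(formed) = 6×377 = 2262
ΔH = Σ(broken) − Σ(formed) = (924 + 3D) − (2262) = −1338 + 3D
Setting this equal to −81 kJ gives 3D = 1257, so D = 419 kJ/mol.

D(H-H) ≈ 419 kJ/mol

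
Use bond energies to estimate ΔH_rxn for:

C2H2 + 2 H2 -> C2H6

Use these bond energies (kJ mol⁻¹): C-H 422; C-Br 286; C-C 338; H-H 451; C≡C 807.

Bonds broken (reactants):
  C≡C: 1 × 807 = 807
  C-H: 2 × 422 = 844
  H-H: 2 × 451 = 902
  Σ(broken) = 2553 kJ
Bonds formed (products):
  C-C: 1 × 338 = 338
  C-H: 6 × 422 = 2532
  Σ(formed) = 2870 kJ
ΔH = Σ(broken) − Σ(formed) = 2553 − 2870 = −317 kJ

ΔH ≈ −317 kJ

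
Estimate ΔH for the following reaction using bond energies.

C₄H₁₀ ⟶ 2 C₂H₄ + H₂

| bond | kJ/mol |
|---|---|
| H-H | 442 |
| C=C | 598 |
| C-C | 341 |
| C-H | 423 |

Bonds broken (reactants):
  C-C: 3 × 341 = 1023
  C-H: 10 × 423 = 4230
  Σ(broken) = 5253 kJ
Bonds formed (products):
  C-H: 8 × 423 = 3384
  C=C: 2 × 598 = 1196
  H-H: 1 × 442 = 442
  Σ(formed) = 5022 kJ
ΔH = Σ(broken) − Σ(formed) = 5253 − 5022 = +231 kJ

ΔH ≈ +231 kJ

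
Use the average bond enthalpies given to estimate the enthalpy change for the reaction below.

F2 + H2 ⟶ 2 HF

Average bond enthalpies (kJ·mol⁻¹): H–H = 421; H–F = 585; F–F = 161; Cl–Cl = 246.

ΔH ≈ −588 kJ

Bonds broken (reactants):
  F–F: 1 × 161 = 161
  H–H: 1 × 421 = 421
  Σ(broken) = 582 kJ
Bonds formed (products):
  H–F: 2 × 585 = 1170
  Σ(formed) = 1170 kJ
ΔH = Σ(broken) − Σ(formed) = 582 − 1170 = −588 kJ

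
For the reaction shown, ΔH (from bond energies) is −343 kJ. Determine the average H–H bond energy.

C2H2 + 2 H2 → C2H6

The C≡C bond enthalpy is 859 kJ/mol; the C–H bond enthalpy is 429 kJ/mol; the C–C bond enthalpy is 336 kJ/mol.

Let D be the H–H bond energy.
Σ(broken) = 1×859 + 2×429 + 2×D = 1717 + 2D
Σ(formed) = 1×336 + 6×429 = 2910
ΔH = Σ(broken) − Σ(formed) = (1717 + 2D) − (2910) = −1193 + 2D
Setting this equal to −343 kJ gives 2D = 850, so D = 425 kJ/mol.

D(H–H) ≈ 425 kJ/mol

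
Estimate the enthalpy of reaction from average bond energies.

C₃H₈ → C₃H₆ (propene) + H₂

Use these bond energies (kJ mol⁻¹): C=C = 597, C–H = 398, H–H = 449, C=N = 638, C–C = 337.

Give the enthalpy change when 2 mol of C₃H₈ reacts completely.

ΔH = +174 kJ

Bonds broken (reactants):
  C–C: 2 × 337 = 674
  C–H: 8 × 398 = 3184
  Σ(broken) = 3858 kJ
Bonds formed (products):
  C–C: 1 × 337 = 337
  C–H: 6 × 398 = 2388
  C=C: 1 × 597 = 597
  H–H: 1 × 449 = 449
  Σ(formed) = 3771 kJ
ΔH = Σ(broken) − Σ(formed) = 3858 − 3771 = +87 kJ
For 2× the reaction as written: 2 × (+87) = +174 kJ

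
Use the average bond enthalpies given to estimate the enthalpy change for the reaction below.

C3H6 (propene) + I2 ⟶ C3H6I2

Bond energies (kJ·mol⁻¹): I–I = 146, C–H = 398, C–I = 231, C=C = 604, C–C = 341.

ΔH ≈ −53 kJ

Bonds broken (reactants):
  C–C: 1 × 341 = 341
  C–H: 6 × 398 = 2388
  C=C: 1 × 604 = 604
  I–I: 1 × 146 = 146
  Σ(broken) = 3479 kJ
Bonds formed (products):
  C–C: 2 × 341 = 682
  C–H: 6 × 398 = 2388
  C–I: 2 × 231 = 462
  Σ(formed) = 3532 kJ
ΔH = Σ(broken) − Σ(formed) = 3479 − 3532 = −53 kJ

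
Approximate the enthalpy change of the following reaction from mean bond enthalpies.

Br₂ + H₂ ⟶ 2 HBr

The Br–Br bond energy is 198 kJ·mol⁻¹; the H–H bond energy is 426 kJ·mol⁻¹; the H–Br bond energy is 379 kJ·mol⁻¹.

ΔH ≈ −134 kJ

Bonds broken (reactants):
  Br–Br: 1 × 198 = 198
  H–H: 1 × 426 = 426
  Σ(broken) = 624 kJ
Bonds formed (products):
  H–Br: 2 × 379 = 758
  Σ(formed) = 758 kJ
ΔH = Σ(broken) − Σ(formed) = 624 − 758 = −134 kJ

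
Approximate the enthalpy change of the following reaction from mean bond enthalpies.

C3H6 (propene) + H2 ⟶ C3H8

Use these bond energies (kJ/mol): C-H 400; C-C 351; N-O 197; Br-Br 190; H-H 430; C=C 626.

ΔH ≈ −95 kJ

Bonds broken (reactants):
  C-C: 1 × 351 = 351
  C-H: 6 × 400 = 2400
  C=C: 1 × 626 = 626
  H-H: 1 × 430 = 430
  Σ(broken) = 3807 kJ
Bonds formed (products):
  C-C: 2 × 351 = 702
  C-H: 8 × 400 = 3200
  Σ(formed) = 3902 kJ
ΔH = Σ(broken) − Σ(formed) = 3807 − 3902 = −95 kJ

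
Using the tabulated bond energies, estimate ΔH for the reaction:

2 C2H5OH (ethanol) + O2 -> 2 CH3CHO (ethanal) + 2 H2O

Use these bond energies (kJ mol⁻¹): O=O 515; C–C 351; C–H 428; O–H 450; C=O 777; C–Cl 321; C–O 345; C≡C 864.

Bonds broken (reactants):
  C–C: 2 × 351 = 702
  C–H: 10 × 428 = 4280
  C–O: 2 × 345 = 690
  O–H: 2 × 450 = 900
  O=O: 1 × 515 = 515
  Σ(broken) = 7087 kJ
Bonds formed (products):
  C–C: 2 × 351 = 702
  C–H: 8 × 428 = 3424
  C=O: 2 × 777 = 1554
  O–H: 4 × 450 = 1800
  Σ(formed) = 7480 kJ
ΔH = Σ(broken) − Σ(formed) = 7087 − 7480 = −393 kJ

ΔH ≈ −393 kJ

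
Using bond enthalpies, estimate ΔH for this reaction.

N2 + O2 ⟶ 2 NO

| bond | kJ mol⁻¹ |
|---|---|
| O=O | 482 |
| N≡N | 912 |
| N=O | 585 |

ΔH ≈ +224 kJ

Bonds broken (reactants):
  N≡N: 1 × 912 = 912
  O=O: 1 × 482 = 482
  Σ(broken) = 1394 kJ
Bonds formed (products):
  N=O: 2 × 585 = 1170
  Σ(formed) = 1170 kJ
ΔH = Σ(broken) − Σ(formed) = 1394 − 1170 = +224 kJ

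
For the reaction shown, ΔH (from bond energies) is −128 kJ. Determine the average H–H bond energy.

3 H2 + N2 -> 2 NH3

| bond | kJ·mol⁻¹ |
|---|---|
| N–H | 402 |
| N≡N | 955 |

Let D be the H–H bond energy.
Σ(broken) = 3×D + 1×955 = 955 + 3D
Σ(formed) = 6×402 = 2412
ΔH = Σ(broken) − Σ(formed) = (955 + 3D) − (2412) = −1457 + 3D
Setting this equal to −128 kJ gives 3D = 1329, so D = 443 kJ/mol.

D(H–H) ≈ 443 kJ/mol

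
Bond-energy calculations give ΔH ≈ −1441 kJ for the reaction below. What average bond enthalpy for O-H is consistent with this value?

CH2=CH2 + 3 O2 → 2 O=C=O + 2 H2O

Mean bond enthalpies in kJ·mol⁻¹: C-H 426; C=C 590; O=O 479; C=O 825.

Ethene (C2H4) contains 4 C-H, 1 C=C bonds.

D(O-H) ≈ 468 kJ/mol

Let D be the O-H bond energy.
Σ(broken) = 4×426 + 1×590 + 3×479 = 3731
Σ(formed) = 4×825 + 4×D = 3300 + 4D
ΔH = Σ(broken) − Σ(formed) = (3731) − (3300 + 4D) = +431 − 4D
Setting this equal to −1441 kJ gives 4D = 1872, so D = 468 kJ/mol.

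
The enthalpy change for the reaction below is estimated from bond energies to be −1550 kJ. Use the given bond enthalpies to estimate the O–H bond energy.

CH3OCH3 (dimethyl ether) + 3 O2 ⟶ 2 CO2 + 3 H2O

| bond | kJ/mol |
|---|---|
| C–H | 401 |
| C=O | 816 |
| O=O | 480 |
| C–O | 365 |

D(O–H) ≈ 477 kJ/mol

Let D be the O–H bond energy.
Σ(broken) = 6×401 + 2×365 + 3×480 = 4576
Σ(formed) = 4×816 + 6×D = 3264 + 6D
ΔH = Σ(broken) − Σ(formed) = (4576) − (3264 + 6D) = +1312 − 6D
Setting this equal to −1550 kJ gives 6D = 2862, so D = 477 kJ/mol.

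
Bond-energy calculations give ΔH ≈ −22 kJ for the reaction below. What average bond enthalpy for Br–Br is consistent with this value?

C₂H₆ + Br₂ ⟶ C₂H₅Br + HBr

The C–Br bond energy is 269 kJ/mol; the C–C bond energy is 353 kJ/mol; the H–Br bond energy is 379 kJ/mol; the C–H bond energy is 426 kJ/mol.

Let D be the Br–Br bond energy.
Σ(broken) = 1×D + 1×353 + 6×426 = 2909 + D
Σ(formed) = 1×269 + 1×353 + 5×426 + 1×379 = 3131
ΔH = Σ(broken) − Σ(formed) = (2909 + D) − (3131) = −222 + D
Setting this equal to −22 kJ gives D = 200 kJ/mol.

D(Br–Br) ≈ 200 kJ/mol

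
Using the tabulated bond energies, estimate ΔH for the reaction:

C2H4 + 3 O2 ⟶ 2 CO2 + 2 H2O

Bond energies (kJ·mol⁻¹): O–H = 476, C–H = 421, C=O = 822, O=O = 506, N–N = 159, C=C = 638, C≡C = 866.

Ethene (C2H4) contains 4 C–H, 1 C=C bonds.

Bonds broken (reactants):
  C–H: 4 × 421 = 1684
  C=C: 1 × 638 = 638
  O=O: 3 × 506 = 1518
  Σ(broken) = 3840 kJ
Bonds formed (products):
  C=O: 4 × 822 = 3288
  O–H: 4 × 476 = 1904
  Σ(formed) = 5192 kJ
ΔH = Σ(broken) − Σ(formed) = 3840 − 5192 = −1352 kJ

ΔH ≈ −1352 kJ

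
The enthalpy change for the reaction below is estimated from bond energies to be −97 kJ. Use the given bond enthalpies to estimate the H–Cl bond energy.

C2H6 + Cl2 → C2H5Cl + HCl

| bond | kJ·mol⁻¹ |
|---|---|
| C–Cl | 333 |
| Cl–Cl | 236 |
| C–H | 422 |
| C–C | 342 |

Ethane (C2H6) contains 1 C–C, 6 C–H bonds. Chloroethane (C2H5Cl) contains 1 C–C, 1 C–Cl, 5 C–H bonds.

D(H–Cl) ≈ 422 kJ/mol

Let D be the H–Cl bond energy.
Σ(broken) = 1×342 + 6×422 + 1×236 = 3110
Σ(formed) = 1×342 + 1×333 + 5×422 + 1×D = 2785 + D
ΔH = Σ(broken) − Σ(formed) = (3110) − (2785 + D) = +325 − D
Setting this equal to −97 kJ gives D = 422 kJ/mol.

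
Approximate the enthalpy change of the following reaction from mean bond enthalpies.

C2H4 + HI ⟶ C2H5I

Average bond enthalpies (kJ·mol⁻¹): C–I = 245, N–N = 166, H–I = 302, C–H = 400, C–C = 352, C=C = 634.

ΔH ≈ −61 kJ

Bonds broken (reactants):
  C–H: 4 × 400 = 1600
  C=C: 1 × 634 = 634
  H–I: 1 × 302 = 302
  Σ(broken) = 2536 kJ
Bonds formed (products):
  C–C: 1 × 352 = 352
  C–H: 5 × 400 = 2000
  C–I: 1 × 245 = 245
  Σ(formed) = 2597 kJ
ΔH = Σ(broken) − Σ(formed) = 2536 − 2597 = −61 kJ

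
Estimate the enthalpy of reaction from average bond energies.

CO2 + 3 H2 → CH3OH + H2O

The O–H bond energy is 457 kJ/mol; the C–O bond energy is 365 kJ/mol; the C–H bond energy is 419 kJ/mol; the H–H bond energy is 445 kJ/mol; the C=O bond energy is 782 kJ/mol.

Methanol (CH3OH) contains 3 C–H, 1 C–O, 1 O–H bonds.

ΔH ≈ −94 kJ

Bonds broken (reactants):
  C=O: 2 × 782 = 1564
  H–H: 3 × 445 = 1335
  Σ(broken) = 2899 kJ
Bonds formed (products):
  C–H: 3 × 419 = 1257
  C–O: 1 × 365 = 365
  O–H: 3 × 457 = 1371
  Σ(formed) = 2993 kJ
ΔH = Σ(broken) − Σ(formed) = 2899 − 2993 = −94 kJ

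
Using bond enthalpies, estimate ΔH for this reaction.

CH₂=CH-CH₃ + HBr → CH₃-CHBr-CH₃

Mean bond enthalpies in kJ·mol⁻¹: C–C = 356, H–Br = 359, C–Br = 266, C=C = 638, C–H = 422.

Bonds broken (reactants):
  C–C: 1 × 356 = 356
  C–H: 6 × 422 = 2532
  C=C: 1 × 638 = 638
  H–Br: 1 × 359 = 359
  Σ(broken) = 3885 kJ
Bonds formed (products):
  C–Br: 1 × 266 = 266
  C–C: 2 × 356 = 712
  C–H: 7 × 422 = 2954
  Σ(formed) = 3932 kJ
ΔH = Σ(broken) − Σ(formed) = 3885 − 3932 = −47 kJ

ΔH ≈ −47 kJ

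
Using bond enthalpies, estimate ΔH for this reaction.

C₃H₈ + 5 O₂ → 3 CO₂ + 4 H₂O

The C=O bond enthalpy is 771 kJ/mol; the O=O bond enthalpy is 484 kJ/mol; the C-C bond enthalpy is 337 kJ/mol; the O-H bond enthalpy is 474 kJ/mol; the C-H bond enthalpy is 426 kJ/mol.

ΔH ≈ −1916 kJ

Bonds broken (reactants):
  C-C: 2 × 337 = 674
  C-H: 8 × 426 = 3408
  O=O: 5 × 484 = 2420
  Σ(broken) = 6502 kJ
Bonds formed (products):
  C=O: 6 × 771 = 4626
  O-H: 8 × 474 = 3792
  Σ(formed) = 8418 kJ
ΔH = Σ(broken) − Σ(formed) = 6502 − 8418 = −1916 kJ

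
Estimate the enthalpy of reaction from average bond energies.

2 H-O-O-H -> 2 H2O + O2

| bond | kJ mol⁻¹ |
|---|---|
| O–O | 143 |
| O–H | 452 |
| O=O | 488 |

Bonds broken (reactants):
  O–H: 4 × 452 = 1808
  O–O: 2 × 143 = 286
  Σ(broken) = 2094 kJ
Bonds formed (products):
  O–H: 4 × 452 = 1808
  O=O: 1 × 488 = 488
  Σ(formed) = 2296 kJ
ΔH = Σ(broken) − Σ(formed) = 2094 − 2296 = −202 kJ

ΔH ≈ −202 kJ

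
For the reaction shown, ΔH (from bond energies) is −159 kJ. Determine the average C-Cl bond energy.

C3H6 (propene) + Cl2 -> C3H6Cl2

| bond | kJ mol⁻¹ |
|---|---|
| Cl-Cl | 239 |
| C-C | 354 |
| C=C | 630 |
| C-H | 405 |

D(C-Cl) ≈ 337 kJ/mol

Let D be the C-Cl bond energy.
Σ(broken) = 1×354 + 6×405 + 1×630 + 1×239 = 3653
Σ(formed) = 2×354 + 2×D + 6×405 = 3138 + 2D
ΔH = Σ(broken) − Σ(formed) = (3653) − (3138 + 2D) = +515 − 2D
Setting this equal to −159 kJ gives 2D = 674, so D = 337 kJ/mol.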